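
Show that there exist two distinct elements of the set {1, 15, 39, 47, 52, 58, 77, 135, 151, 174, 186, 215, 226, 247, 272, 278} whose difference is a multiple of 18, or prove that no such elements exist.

No, no such pair exists.

Reduce each element modulo 18: 1↦1, 15↦15, 39↦3, 47↦11, 52↦16, 58↦4, 77↦5, 135↦9, 151↦7, 174↦12, 186↦6, 215↦17, 226↦10, 247↦13, 272↦2, 278↦8.
All 16 residues are distinct, so no two elements differ by a multiple of 18.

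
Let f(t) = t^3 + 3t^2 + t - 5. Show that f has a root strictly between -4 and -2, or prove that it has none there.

f(-4) = -25 and f(-2) = -3, both negative, so a sign-change argument is unavailable; we show f keeps this sign on the whole interval.
Substitute t = -2 − u, where 0 < u < 2 on the interval. Expanding, f(-2 − u) = -u^3 - 3u^2 - u - 3.
All 4 nonzero coefficients of this polynomial in u are negative; hence for u > 0 the value is a sum of negative terms (the constant -3 among them).
So f is strictly negative on (-4, -2); no root exists in the interval.

No.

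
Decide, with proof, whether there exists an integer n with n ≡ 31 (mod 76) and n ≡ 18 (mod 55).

Since 76 and 55 share no common factor, CRT says the pair of congruences has a solution (unique mod 4180).
Write n = 31 + 76t and require 31 + 76t ≡ 18 (mod 55), i.e. 76t ≡ 42 (mod 55).
76 ≡ 21 (mod 55), so this reads 21t ≡ 42 (mod 55). Invert 21 mod 55 by the Euclidean algorithm: 55 = 2·21 + 13, 21 = 1·13 + 8, 13 = 1·8 + 5, 8 = 1·5 + 3, 5 = 1·3 + 2, 3 = 1·2 + 1, 2 = 2·1 + 0; back-substituting, 1 = 3 − 1·2 = 3 − (5 − 1·3) = −5 + 2·3 = −5 + 2·(8 − 1·5) = 2·8 − 3·5 = 2·8 − 3·(13 − 1·8) = −3·13 + 5·8 = −3·13 + 5·(21 − 1·13) = 5·21 − 8·13 = 5·21 − 8·(55 − 2·21) = −8·55 + 21·21. Hence 21·21 ≡ 1, so 21⁻¹ ≡ 21 (mod 55).
Therefore t ≡ 21·42 = 882 ≡ 2 (mod 55).
With t = 2: n = 31 + 76·2 = 183.
Indeed 183 ≡ 31 (mod 76) and 183 ≡ 18 (mod 55).

n = 183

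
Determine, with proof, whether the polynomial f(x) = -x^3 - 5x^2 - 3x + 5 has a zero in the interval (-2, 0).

f(-2) = -1 and f(0) = 5, which have opposite signs.
f is continuous everywhere (it is a polynomial), in particular on [-2, 0].
By the Intermediate Value Theorem f must vanish at some point of (-2, 0).

Yes, f has a root in the interval.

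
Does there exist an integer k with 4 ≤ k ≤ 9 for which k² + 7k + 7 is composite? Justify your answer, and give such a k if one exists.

At k = 4: 4² + 7·4 + 7 = 51 = 3·17, which is composite.

k = 4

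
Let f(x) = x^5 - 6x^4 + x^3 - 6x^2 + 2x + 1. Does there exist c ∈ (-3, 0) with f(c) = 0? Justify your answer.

Yes, f has a root in the interval.

f(-3) = -815 and f(0) = 1, which have opposite signs.
Since f is a polynomial it is continuous on [-3, 0].
By the Intermediate Value Theorem, f takes the value 0 somewhere in the open interval.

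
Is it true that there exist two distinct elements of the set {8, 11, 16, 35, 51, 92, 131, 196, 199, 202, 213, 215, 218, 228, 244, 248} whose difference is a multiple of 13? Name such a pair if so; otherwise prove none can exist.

92 mod 13 = 1 and 131 mod 13 = 1, so 131 − 92 = 39 = 3·13.

Yes: 92 and 131.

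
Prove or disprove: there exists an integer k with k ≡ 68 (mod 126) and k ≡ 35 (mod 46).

There is no such integer.

Both moduli are multiples of 2 = gcd(126, 46), so any solution would satisfy k ≡ 68 and k ≡ 35 modulo 2 simultaneously.
These are incompatible: 68 − 35 = 33 is not divisible by 2.
Hence the system has no solution.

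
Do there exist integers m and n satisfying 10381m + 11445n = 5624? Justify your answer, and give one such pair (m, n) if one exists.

No such integers exist.

Any value of 10381m + 11445n is a multiple of gcd(10381, 11445) = 7.
But 5624 is not a multiple of 7 (it leaves remainder 3).
Therefore 10381m + 11445n = 5624 has no solution in integers.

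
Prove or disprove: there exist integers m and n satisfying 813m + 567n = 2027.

No such integers exist.

Both 813 and 567 are divisible by gcd(813, 567) = 3, hence so is any combination 813m + 567n.
But 2027 is not a multiple of 3 (it leaves remainder 2).
Hence no integers m, n satisfy the equation.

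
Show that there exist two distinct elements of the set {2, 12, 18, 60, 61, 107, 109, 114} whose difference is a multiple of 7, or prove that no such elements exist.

The pair (2, 107) works.

2 mod 7 = 2 and 107 mod 7 = 2, so 107 − 2 = 105 = 15·7.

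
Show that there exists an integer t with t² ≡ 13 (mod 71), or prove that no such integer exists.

71 is prime, so by Euler's criterion 13 is a square mod 71 iff 13^((71−1)/2) = 13^35 ≡ 1 (mod 71).
Repeated squaring mod 71: 13^2 = 169 ≡ 27; 13^4 ≡ 27² = 729 ≡ 19; 13^8 ≡ 19² = 361 ≡ 6; 13^16 ≡ 6² = 36 ≡ 36; 13^32 ≡ 36² = 1296 ≡ 18.
Since 35 = 32 + 2 + 1, 13^35 ≡ 18 · 27 · 13; multiplying out mod 71: 18·27 = 486 ≡ 60, then 60·13 = 780 ≡ 70. Thus 13^35 ≡ 70 ≡ −1 (mod 71).
The value −1 means 13 is a non-residue modulo 71, so t² ≡ 13 (mod 71) is impossible.

No, no such integer exists.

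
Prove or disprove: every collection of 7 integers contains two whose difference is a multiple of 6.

Yes.

Each integer lies in one of the 6 residue classes modulo 6.
Since 7 > 6, two of the 7 integers must share a residue class by the pigeonhole principle; call them a and b.
Equal remainders mean a − b ≡ 0 (mod 6), so 6 divides their difference.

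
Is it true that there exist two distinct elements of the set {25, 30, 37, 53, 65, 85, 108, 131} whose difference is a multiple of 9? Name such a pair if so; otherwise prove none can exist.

No such pair exists.

Residues mod 9: 25↦7, 30↦3, 37↦1, 53↦8, 65↦2, 85↦4, 108↦0, 131↦5.
These 8 residues are pairwise different, hence no difference of two elements is divisible by 9.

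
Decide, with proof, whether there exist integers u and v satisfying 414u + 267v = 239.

No such integers exist.

Both 414 and 267 are divisible by gcd(414, 267) = 3, hence so is any combination 414u + 267v.
But 239 = 3·79 + 2, so 3 ∤ 239.
So the equation is unsolvable over ℤ.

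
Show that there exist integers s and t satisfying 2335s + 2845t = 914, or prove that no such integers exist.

No such integers exist.

gcd(2335, 2845) = 5, so every integer of the form 2335s + 2845t is a multiple of 5.
But 914 is not a multiple of 5 (it leaves remainder 4).
Hence no integers s, t satisfy the equation.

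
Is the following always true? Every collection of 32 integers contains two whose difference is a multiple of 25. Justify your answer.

Each integer lies in one of the 25 residue classes modulo 25.
With 32 integers and only 25 classes, the pigeonhole principle forces two of them, say a and b, into the same class.
Their difference a − b is then a multiple of 25.

Yes, this is always true.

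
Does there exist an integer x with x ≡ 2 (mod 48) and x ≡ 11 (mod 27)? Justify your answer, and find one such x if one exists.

gcd(48, 27) = 3. A simultaneous solution exists iff 2 ≡ 11 (mod 3); here 2 mod 3 = 2 = 11 mod 3, so it does.
The integers ≡ 2 (mod 48) are 2, 50, 98, 146, …; their remainders mod 27 are 2, 23, 17, 11, so x = 146 is the first that is ≡ 11 (mod 27).
Check: 146 mod 48 = 2, 146 mod 27 = 11. ✓

x = 146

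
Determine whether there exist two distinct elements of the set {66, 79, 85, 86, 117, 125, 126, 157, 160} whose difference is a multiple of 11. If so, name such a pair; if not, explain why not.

Residues mod 11: 66↦0, 79↦2, 85↦8, 86↦9, 117↦7, 125↦4, 126↦5, 157↦3, 160↦6.
All 9 residues are distinct, so no two elements differ by a multiple of 11.

No such pair exists.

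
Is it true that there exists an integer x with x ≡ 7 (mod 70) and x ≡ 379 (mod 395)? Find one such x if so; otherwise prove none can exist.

Reduce both congruences modulo 5, which divides 70 and 395: they say x ≡ 7 (mod 5) and x ≡ 379 (mod 5).
However 7 ≡ 2 and 379 ≡ 4 (mod 5), and 2 ≠ 4.
So no integer satisfies both congruences.

There is no such integer.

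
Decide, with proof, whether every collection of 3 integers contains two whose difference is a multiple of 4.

No; for instance {10, 11, 12} is a counterexample.

Take the 3 consecutive integers 10, 11, 12: their residues mod 4 are all distinct because 3 ≤ 4.
No two share a residue, so no pair has difference divisible by 4; the claim fails for this set.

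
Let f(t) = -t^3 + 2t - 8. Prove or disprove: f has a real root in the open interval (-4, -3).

No.

f(-4) = 48 and f(-3) = 13, both positive, so a sign-change argument is unavailable; we show f keeps this sign on the whole interval.
Substitute t = -3 − u, where 0 < u < 1 on the interval. Expanding, f(-3 − u) = u^3 + 9u^2 + 25u + 13.
All 4 nonzero coefficients of this polynomial in u are positive; hence for u > 0 the value is a sum of positive terms (the constant 13 among them).
Therefore f(t) > 0 throughout (-4, -3), and f has no zero there.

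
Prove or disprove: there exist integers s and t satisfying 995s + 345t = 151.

No, no such integers exist.

gcd(995, 345) = 5, so every integer of the form 995s + 345t is a multiple of 5.
But 151 = 5·30 + 1, so 5 ∤ 151.
Therefore 995s + 345t = 151 has no solution in integers.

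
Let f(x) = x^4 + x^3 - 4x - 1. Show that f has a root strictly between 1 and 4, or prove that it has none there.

Yes, f has a root in the interval.

f(1) = -3 and f(4) = 303, which have opposite signs.
f is continuous everywhere (it is a polynomial), in particular on [1, 4].
By the Intermediate Value Theorem, f takes the value 0 somewhere in the open interval.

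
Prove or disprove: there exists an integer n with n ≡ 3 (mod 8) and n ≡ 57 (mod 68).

There is no such integer.

gcd(8, 68) = 4. If n ≡ 3 (mod 8) and n ≡ 57 (mod 68), then n ≡ 3 (mod 4) and n ≡ 57 (mod 4).
But 3 mod 4 = 3 while 57 mod 4 = 1, a contradiction.
So no integer satisfies both congruences.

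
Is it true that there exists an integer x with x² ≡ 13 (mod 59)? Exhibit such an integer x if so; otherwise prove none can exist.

No such integer exists.

59 is prime, so by Euler's criterion 13 is a square mod 59 iff 13^((59−1)/2) = 13^29 ≡ 1 (mod 59).
Squaring successively (mod 59): 13^2 = 169 ≡ 51; 13^4 ≡ 51² = 2601 ≡ 5; 13^8 ≡ 5² = 25 ≡ 25; 13^16 ≡ 25² = 625 ≡ 35.
Since 29 = 16 + 8 + 4 + 1, 13^29 ≡ 35 · 25 · 5 · 13; multiplying out mod 59: 35·25 = 875 ≡ 49, then 49·5 = 245 ≡ 9, then 9·13 = 117 ≡ 58. Thus 13^29 ≡ 58 ≡ −1 (mod 59).
By Euler's criterion 13 is a quadratic non-residue mod 59: no x satisfies x² ≡ 13 (mod 59).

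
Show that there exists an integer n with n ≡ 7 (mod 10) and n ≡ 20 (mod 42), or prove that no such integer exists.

There is no such integer.

Both moduli are multiples of 2 = gcd(10, 42), so any solution would satisfy n ≡ 7 and n ≡ 20 modulo 2 simultaneously.
However 7 ≡ 1 and 20 ≡ 0 (mod 2), and 1 ≠ 0.
Hence the system has no solution.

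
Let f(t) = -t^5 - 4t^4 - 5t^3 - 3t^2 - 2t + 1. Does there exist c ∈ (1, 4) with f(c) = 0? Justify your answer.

f has no root in that interval.

The endpoint values f(1) = -14 and f(4) = -2423 are both negative. Claim: f(t) < 0 for every t in (1, 4).
Substitute t = 1 + u, where 0 < u < 3 on the interval. Expanding, f(1 + u) = -u^5 - 9u^4 - 31u^3 - 52u^2 - 44u - 14.
All 6 nonzero coefficients of this polynomial in u are negative; hence for u > 0 the value is a sum of negative terms (the constant -14 among them).
So f is strictly negative on (1, 4); no root exists in the interval.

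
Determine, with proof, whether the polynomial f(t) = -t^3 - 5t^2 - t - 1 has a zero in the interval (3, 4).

f(3) = -76 and f(4) = -149, both negative, so a sign-change argument is unavailable; we show f keeps this sign on the whole interval.
Substitute t = 3 + u, where 0 < u < 1 on the interval. Expanding, f(3 + u) = -u^3 - 14u^2 - 58u - 76.
The nonzero coefficients here are all negative, so for u > 0 every term is negative (or zero), and the constant term -76 is strictly negative.
So f is strictly negative on (3, 4); no root exists in the interval.

f has no root in that interval.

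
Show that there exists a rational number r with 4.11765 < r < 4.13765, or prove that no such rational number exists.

Scale by 8: the interval becomes (32.94120, 33.10120), which contains the integer 33.
Hence 33/8 is a rational number with 4.11765 < 33/8 < 4.13765.

r = 33/8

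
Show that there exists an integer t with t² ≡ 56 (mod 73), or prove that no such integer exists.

73 is prime, so by Euler's criterion 56 is a square mod 73 iff 56^((73−1)/2) = 56^36 ≡ 1 (mod 73).
Squaring successively (mod 73): 56^2 = 3136 ≡ 70; 56^4 ≡ 70² = 4900 ≡ 9; 56^8 ≡ 9² = 81 ≡ 8; 56^16 ≡ 8² = 64 ≡ 64; 56^32 ≡ 64² = 4096 ≡ 8.
Since 36 = 32 + 4, 56^36 ≡ 8 · 9; multiplying out mod 73: 8·9 = 72 ≡ 72. Thus 56^36 ≡ 72 ≡ −1 (mod 73).
The value −1 means 56 is a non-residue modulo 73, so t² ≡ 56 (mod 73) is impossible.

No, no such integer exists.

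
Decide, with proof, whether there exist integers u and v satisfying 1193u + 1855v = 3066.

u = 567, v = -363

Since gcd(1193, 1855) = 1, every integer is an integer combination of 1193 and 1855.
Euclidean algorithm: 1855 = 1·1193 + 662, 1193 = 1·662 + 531, 662 = 1·531 + 131, 531 = 4·131 + 7, 131 = 18·7 + 5, 7 = 1·5 + 2, 5 = 2·2 + 1, 2 = 2·1 + 0.
Back-substituting, 1 = 5 − 2·2 = 5 − 2·(7 − 1·5) = −2·7 + 3·5 = −2·7 + 3·(131 − 18·7) = 3·131 − 56·7 = 3·131 − 56·(531 − 4·131) = −56·531 + 227·131 = −56·531 + 227·(662 − 1·531) = 227·662 − 283·531 = 227·662 − 283·(1193 − 1·662) = −283·1193 + 510·662 = −283·1193 + 510·(1855 − 1·1193) = 510·1855 − 793·1193; that is, 1193·(-793) + 1855·510 = 1.
Times 3066: 1193·(-2431338) + 1855·1563660 = 3066, so (-2431338, 1563660) solves it.
Adding 1311·1855 to u and subtracting 1311·1193 from v gives the tidier solution (567, -363).
Indeed 1193·567 + 1855·(-363) = 676431 − 673365 = 3066.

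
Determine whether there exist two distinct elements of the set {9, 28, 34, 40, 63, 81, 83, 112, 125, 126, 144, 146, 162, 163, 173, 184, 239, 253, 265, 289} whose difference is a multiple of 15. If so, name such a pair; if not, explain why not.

Both 9 and 144 leave remainder 9 on division by 15; their difference 135 = 9·15 is a multiple of 15.

The pair (9, 144) works.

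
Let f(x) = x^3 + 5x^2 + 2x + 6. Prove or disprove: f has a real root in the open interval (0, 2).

No such root exists.

f(0) = 6 and f(2) = 38, both positive, so a sign-change argument is unavailable; we show f keeps this sign on the whole interval.
Every nonzero coefficient of f(x) = x^3 + 5x^2 + 2x + 6 is positive; for x > 0 each term then has that sign, and the constant term 6 is strictly positive.
So f is strictly positive on (0, 2); no root exists in the interval.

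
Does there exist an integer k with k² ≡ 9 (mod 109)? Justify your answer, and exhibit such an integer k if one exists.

k = 106 works: 106² = 11236, and 11236 − 9 = 11227 = 103·109.

k = 106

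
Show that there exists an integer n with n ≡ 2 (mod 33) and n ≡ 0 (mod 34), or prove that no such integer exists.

n = 68

Since 33 and 34 share no common factor, CRT says the pair of congruences has a solution (unique mod 1122).
Any solution of the first congruence is n = 2 + 33t; substituting into the second, 33t ≡ 0 − 2 ≡ 32 (mod 34).
Invert 33 mod 34 by the Euclidean algorithm: 34 = 1·33 + 1, 33 = 33·1 + 0; back-substituting, 1 = 34 − 1·33. Hence 33·(-1) ≡ 1, so 33⁻¹ ≡ -1 ≡ 33 (mod 34).
Therefore t ≡ 33·32 = 1056 ≡ 2 (mod 34).
With t = 2: n = 2 + 33·2 = 68.
Indeed 68 ≡ 2 (mod 33) and 68 ≡ 0 (mod 34).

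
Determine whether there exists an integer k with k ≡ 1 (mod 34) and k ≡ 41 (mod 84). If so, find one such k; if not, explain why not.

k = 545

Here gcd(34, 84) = 2, and both 1 and 41 leave remainder 1 mod 2, so the system is consistent.
Write k = 1 + 34t. Then 34t ≡ 41 − 1 ≡ 40 (mod 84); dividing through by 2 gives 17t ≡ 20 (mod 42).
Invert 17 mod 42 by the Euclidean algorithm: 42 = 2·17 + 8, 17 = 2·8 + 1, 8 = 8·1 + 0; back-substituting, 1 = 17 − 2·8 = 17 − 2·(42 − 2·17) = −2·42 + 5·17. Hence 17·5 ≡ 1, so 17⁻¹ ≡ 5 (mod 42).
Multiplying by 5: t ≡ 5·20 = 100 ≡ 16 (mod 42).
Then k = 1 + 34·16 = 545.
Indeed 545 ≡ 1 (mod 34) and 545 ≡ 41 (mod 84).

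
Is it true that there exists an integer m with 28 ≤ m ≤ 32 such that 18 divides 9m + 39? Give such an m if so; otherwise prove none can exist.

For m = 28, 29, …, 32 the values of 9m + 39 modulo 18 are 3, 12, 3, 12, 3 respectively.
Since 0 is absent from this list, 18 ∤ 9m + 39 for every m with 28 ≤ m ≤ 32.

No, no such integer m in that range exists.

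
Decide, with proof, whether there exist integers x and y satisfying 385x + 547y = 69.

385 and 547 are coprime, so 385x + 547y ranges over all of ℤ.
Euclidean algorithm: 547 = 1·385 + 162, 385 = 2·162 + 61, 162 = 2·61 + 40, 61 = 1·40 + 21, 40 = 1·21 + 19, 21 = 1·19 + 2, 19 = 9·2 + 1, 2 = 2·1 + 0.
Back-substituting, 1 = 19 − 9·2 = 19 − 9·(21 − 1·19) = −9·21 + 10·19 = −9·21 + 10·(40 − 1·21) = 10·40 − 19·21 = 10·40 − 19·(61 − 1·40) = −19·61 + 29·40 = −19·61 + 29·(162 − 2·61) = 29·162 − 77·61 = 29·162 − 77·(385 − 2·162) = −77·385 + 183·162 = −77·385 + 183·(547 − 1·385) = 183·547 − 260·385; that is, 385·(-260) + 547·183 = 1.
Times 69: 385·(-17940) + 547·12627 = 69, so (-17940, 12627) solves it.
Shifting by a multiple of (547, −385) keeps it a solution: x = -17940 + 33·547 = 111, y = 12627 − 33·385 = -78.
Check: 385·111 + 547·(-78) = 42735 − 42666 = 69. ✓

x = 111, y = -78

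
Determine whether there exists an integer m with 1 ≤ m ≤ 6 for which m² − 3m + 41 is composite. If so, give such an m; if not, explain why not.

At m = 4: 4² − 3·4 + 41 = 45 = 3·15, which is composite.

m = 4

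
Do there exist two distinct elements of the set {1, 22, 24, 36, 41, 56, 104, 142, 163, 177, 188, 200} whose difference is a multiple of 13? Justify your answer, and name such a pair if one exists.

Residues mod 13: 1↦1, 22↦9, 24↦11, 36↦10, 41↦2, 56↦4, 104↦0, 142↦12, 163↦7, 177↦8, 188↦6, 200↦5.
These 12 residues are pairwise different, hence no difference of two elements is divisible by 13.

There is no such pair.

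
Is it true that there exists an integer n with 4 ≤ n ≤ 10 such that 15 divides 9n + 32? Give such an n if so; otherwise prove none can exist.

There is no such integer n in that range.

For n = 4, 5, …, 10 the values of 9n + 32 modulo 15 are 8, 2, 11, 5, 14, 8, 2 respectively.
The residue 0 does not occur, so no n in [4, 10] makes 9n + 32 a multiple of 15.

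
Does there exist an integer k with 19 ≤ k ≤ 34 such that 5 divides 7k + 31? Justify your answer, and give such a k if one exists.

k = 22

For k = 19, 20, 21 the values 164, 171, 178 are not multiples of 5. Try k = 22: 7·22 + 31 = 185 = 37·5, which is divisible by 5.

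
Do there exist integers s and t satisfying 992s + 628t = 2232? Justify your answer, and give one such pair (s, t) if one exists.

s = 120, t = -186

gcd(992, 628) = 4, and 4 divides 2232, so integer solutions exist.
Dividing through by 4 reduces the equation to 248s + 157t = 558.
Dividing repeatedly: 248 = 1·157 + 91, 157 = 1·91 + 66, 91 = 1·66 + 25, 66 = 2·25 + 16, 25 = 1·16 + 9, 16 = 1·9 + 7, 9 = 1·7 + 2, 7 = 3·2 + 1, 2 = 2·1 + 0.
Back-substituting, 1 = 7 − 3·2 = 7 − 3·(9 − 1·7) = −3·9 + 4·7 = −3·9 + 4·(16 − 1·9) = 4·16 − 7·9 = 4·16 − 7·(25 − 1·16) = −7·25 + 11·16 = −7·25 + 11·(66 − 2·25) = 11·66 − 29·25 = 11·66 − 29·(91 − 1·66) = −29·91 + 40·66 = −29·91 + 40·(157 − 1·91) = 40·157 − 69·91 = 40·157 − 69·(248 − 1·157) = −69·248 + 109·157; that is, 248·(-69) + 157·109 = 1.
Multiplying through by 558: s = (-69)·558 = -38502, t = 109·558 = 60822 is a solution.
Shifting by a multiple of (157, −248) keeps it a solution: s = -38502 + 246·157 = 120, t = 60822 − 246·248 = -186.
Indeed 992·120 + 628·(-186) = 119040 − 116808 = 2232.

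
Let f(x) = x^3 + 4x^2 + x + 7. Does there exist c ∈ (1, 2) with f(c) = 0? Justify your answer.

The endpoint values f(1) = 13 and f(2) = 33 are both positive. Claim: f(x) > 0 for every x in (1, 2).
Shift to the endpoint 1: with x = 1 + u (0 < u < 1), one computes f(1 + u) = u^3 + 7u^2 + 12u + 13.
All 4 nonzero coefficients of this polynomial in u are positive; hence for u > 0 the value is a sum of positive terms (the constant 13 among them).
Therefore f(x) > 0 throughout (1, 2), and f has no zero there.

No.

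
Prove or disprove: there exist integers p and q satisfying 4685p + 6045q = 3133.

There are no such integers.

Both 4685 and 6045 are divisible by gcd(4685, 6045) = 5, hence so is any combination 4685p + 6045q.
But 3133 is not a multiple of 5 (it leaves remainder 3).
Hence no integers p, q satisfy the equation.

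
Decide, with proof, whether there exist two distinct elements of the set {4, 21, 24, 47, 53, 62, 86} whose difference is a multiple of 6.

47 and 53 are such a pair.

Reduce each element mod 6: 4↦4, 21↦3, 24↦0, 47↦5, 53↦5, 62↦2, 86↦2. The residue 5 repeats (at 47 and 53), and 53 − 47 = 6 = 1·6.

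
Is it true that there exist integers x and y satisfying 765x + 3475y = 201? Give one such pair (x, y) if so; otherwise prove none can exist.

There are no such integers.

Both 765 and 3475 are divisible by gcd(765, 3475) = 5, hence so is any combination 765x + 3475y.
However 201 leaves remainder 1 on division by 5.
Therefore 765x + 3475y = 201 has no solution in integers.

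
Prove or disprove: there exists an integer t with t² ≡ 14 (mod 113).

t = 50

Take t = 50. Then 50² = 2500 = 22·113 + 14, so 50² ≡ 14 (mod 113).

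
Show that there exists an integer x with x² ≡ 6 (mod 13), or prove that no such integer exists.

Squares mod 13 repeat after x = 6 (as (−x)² = x²); for x = 0..6 they are 0, 1, 4, 9, 3, 12, 10.
The set of squares mod 13 is therefore {0, 1, 3, 4, 9, 10, 12}, which does not contain 6.
Therefore x² ≡ 6 (mod 13) has no solution.

No, no such integer exists.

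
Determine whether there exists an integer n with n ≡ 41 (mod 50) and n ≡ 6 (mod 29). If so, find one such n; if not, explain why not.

The moduli 50 and 29 are coprime, so by the Chinese Remainder Theorem a unique solution modulo 1450 exists.
Any solution of the first congruence is n = 41 + 50t; substituting into the second, 50t ≡ 6 − 41 ≡ 23 (mod 29).
50 ≡ 21 (mod 29), so this reads 21t ≡ 23 (mod 29). Note 21·18 = 378 ≡ 1 (mod 29) (as 378 − 1 = 13·29), so 21⁻¹ ≡ 18.
Multiplying by 18: t ≡ 18·23 = 414 ≡ 8 (mod 29).
With t = 8: n = 41 + 50·8 = 441.
Verify: 441 = 8·50 + 41 and 441 = 15·29 + 6. ✓

n = 441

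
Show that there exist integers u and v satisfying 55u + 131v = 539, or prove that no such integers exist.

55 and 131 are coprime, so 55u + 131v ranges over all of ℤ.
Dividing repeatedly: 131 = 2·55 + 21, 55 = 2·21 + 13, 21 = 1·13 + 8, 13 = 1·8 + 5, 8 = 1·5 + 3, 5 = 1·3 + 2, 3 = 1·2 + 1, 2 = 2·1 + 0.
Unwinding: 1 = 3 − 1·2 = 3 − (5 − 1·3) = −5 + 2·3 = −5 + 2·(8 − 1·5) = 2·8 − 3·5 = 2·8 − 3·(13 − 1·8) = −3·13 + 5·8 = −3·13 + 5·(21 − 1·13) = 5·21 − 8·13 = 5·21 − 8·(55 − 2·21) = −8·55 + 21·21 = −8·55 + 21·(131 − 2·55) = 21·131 − 50·55, i.e. 55·(-50) + 131·21 = 1.
Multiplying through by 539: u = (-50)·539 = -26950, v = 21·539 = 11319 is a solution.
Shifting by a multiple of (131, −55) keeps it a solution: u = -26950 + 206·131 = 36, v = 11319 − 206·55 = -11.
Indeed 55·36 + 131·(-11) = 1980 − 1441 = 539.

u = 36, v = -11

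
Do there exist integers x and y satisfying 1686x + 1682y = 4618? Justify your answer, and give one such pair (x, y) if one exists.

x = 734, y = -733

Every value of 1686x + 1682y is a multiple of gcd(1686, 1682) = 2; since 2 ∣ 4618, solutions exist.
Dividing through by 2 reduces the equation to 843x + 841y = 2309.
Dividing repeatedly: 843 = 1·841 + 2, 841 = 420·2 + 1, 2 = 2·1 + 0.
Back-substituting, 1 = 841 − 420·2 = 841 − 420·(843 − 1·841) = −420·843 + 421·841; that is, 843·(-420) + 841·421 = 1.
Multiplying through by 2309: x = (-420)·2309 = -969780, y = 421·2309 = 972089 is a solution.
The general solution is x = -969780 + 841k, y = 972089 − 843k; taking k = 1154 gives the smaller pair x = 734, y = -733.
Check: 1686·734 + 1682·(-733) = 1237524 − 1232906 = 4618. ✓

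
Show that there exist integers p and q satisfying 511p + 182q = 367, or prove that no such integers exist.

Both 511 and 182 are divisible by gcd(511, 182) = 7, hence so is any combination 511p + 182q.
But 367 = 7·52 + 3, so 7 ∤ 367.
So the equation is unsolvable over ℤ.

There are no such integers.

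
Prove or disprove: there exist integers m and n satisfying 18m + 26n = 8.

Every value of 18m + 26n is a multiple of gcd(18, 26) = 2; since 2 ∣ 8, solutions exist.
Dividing through by 2 reduces the equation to 9m + 13n = 4.
Dividing repeatedly: 13 = 1·9 + 4, 9 = 2·4 + 1, 4 = 4·1 + 0.
Working back up the chain: 1 = 9 − 2·4 = 9 − 2·(13 − 1·9) = −2·13 + 3·9. So 9·3 + 13·(-2) = 1.
Times 4: 9·12 + 13·(-8) = 4, so (12, -8) solves it.
Indeed 18·12 + 26·(-8) = 216 − 208 = 8.

m = 12, n = -8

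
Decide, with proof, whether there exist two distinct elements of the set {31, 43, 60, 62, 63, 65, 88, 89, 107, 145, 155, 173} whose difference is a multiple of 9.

Yes: 43 and 88.

Both 43 and 88 leave remainder 7 on division by 9; their difference 45 = 5·9 is a multiple of 9.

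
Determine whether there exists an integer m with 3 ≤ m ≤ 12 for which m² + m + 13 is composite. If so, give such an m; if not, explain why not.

At m = 3: 3² + 3 + 13 = 25 = 5·5, which is composite.

m = 3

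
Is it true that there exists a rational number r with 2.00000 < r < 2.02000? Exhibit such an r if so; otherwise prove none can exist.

Scale by 51: the interval becomes (102.00000, 103.02000), which contains the integer 103.
Hence 103/51 is a rational number with 2.00000 < 103/51 < 2.02000.

r = 103/51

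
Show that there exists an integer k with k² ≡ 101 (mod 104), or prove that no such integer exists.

Since 8 ∣ 104, a solution of k² ≡ 101 (mod 104) would also satisfy k² ≡ 101 ≡ 5 (mod 8).
Squares mod 8 repeat after k = 4 (as (−k)² = k²); for k = 0..4 they are 0, 1, 4, 1, 0.
So the quadratic residues mod 8 are {0, 1, 4}, and 5 is not among them.
Therefore k² ≡ 101 (mod 104) has no solution.

There is no such integer.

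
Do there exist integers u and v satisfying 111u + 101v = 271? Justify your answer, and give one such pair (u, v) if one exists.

u = 17, v = -16

111 and 101 are coprime, so 111u + 101v ranges over all of ℤ.
Euclidean algorithm: 111 = 1·101 + 10, 101 = 10·10 + 1, 10 = 10·1 + 0.
Back-substituting, 1 = 101 − 10·10 = 101 − 10·(111 − 1·101) = −10·111 + 11·101; that is, 111·(-10) + 101·11 = 1.
Multiplying through by 271: u = (-10)·271 = -2710, v = 11·271 = 2981 is a solution.
Shifting by a multiple of (101, −111) keeps it a solution: u = -2710 + 27·101 = 17, v = 2981 − 27·111 = -16.
Check: 111·17 + 101·(-16) = 1887 − 1616 = 271. ✓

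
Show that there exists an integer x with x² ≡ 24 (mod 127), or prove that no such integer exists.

There is no such integer.

Apply Euler's criterion with the prime 127: 24 is a quadratic residue iff 24^63 ≡ 1 (mod 127), and a non-residue iff it is ≡ −1.
Squaring successively (mod 127): 24^2 = 576 ≡ 68; 24^4 ≡ 68² = 4624 ≡ 52; 24^8 ≡ 52² = 2704 ≡ 37; 24^16 ≡ 37² = 1369 ≡ 99; 24^32 ≡ 99² = 9801 ≡ 22.
Since 63 = 32 + 16 + 8 + 4 + 2 + 1, 24^63 ≡ 22 · 99 · 37 · 52 · 68 · 24; multiplying out mod 127: 22·99 = 2178 ≡ 19, then 19·37 = 703 ≡ 68, then 68·52 = 3536 ≡ 107, then 107·68 = 7276 ≡ 37, then 37·24 = 888 ≡ 126. Thus 24^63 ≡ 126 ≡ −1 (mod 127).
The value −1 means 24 is a non-residue modulo 127, so x² ≡ 24 (mod 127) is impossible.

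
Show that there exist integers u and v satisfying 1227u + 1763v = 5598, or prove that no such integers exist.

Since gcd(1227, 1763) = 1, every integer is an integer combination of 1227 and 1763.
Dividing repeatedly: 1763 = 1·1227 + 536, 1227 = 2·536 + 155, 536 = 3·155 + 71, 155 = 2·71 + 13, 71 = 5·13 + 6, 13 = 2·6 + 1, 6 = 6·1 + 0.
Back-substituting, 1 = 13 − 2·6 = 13 − 2·(71 − 5·13) = −2·71 + 11·13 = −2·71 + 11·(155 − 2·71) = 11·155 − 24·71 = 11·155 − 24·(536 − 3·155) = −24·536 + 83·155 = −24·536 + 83·(1227 − 2·536) = 83·1227 − 190·536 = 83·1227 − 190·(1763 − 1·1227) = −190·1763 + 273·1227; that is, 1227·273 + 1763·(-190) = 1.
Scaling by 5598 gives the particular solution (u, v) = (1528254, -1063620).
Shifting by a multiple of (1763, −1227) keeps it a solution: u = 1528254 − 866·1763 = 1496, v = -1063620 + 866·1227 = -1038.
Check: 1227·1496 + 1763·(-1038) = 1835592 − 1829994 = 5598. ✓

u = 1496, v = -1038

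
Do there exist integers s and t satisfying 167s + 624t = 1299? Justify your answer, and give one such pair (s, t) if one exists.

s = 501, t = -132

167 and 624 are coprime, so 167s + 624t ranges over all of ℤ.
Euclidean algorithm: 624 = 3·167 + 123, 167 = 1·123 + 44, 123 = 2·44 + 35, 44 = 1·35 + 9, 35 = 3·9 + 8, 9 = 1·8 + 1, 8 = 8·1 + 0.
Unwinding: 1 = 9 − 1·8 = 9 − (35 − 3·9) = −35 + 4·9 = −35 + 4·(44 − 1·35) = 4·44 − 5·35 = 4·44 − 5·(123 − 2·44) = −5·123 + 14·44 = −5·123 + 14·(167 − 1·123) = 14·167 − 19·123 = 14·167 − 19·(624 − 3·167) = −19·624 + 71·167, i.e. 167·71 + 624·(-19) = 1.
Scaling by 1299 gives the particular solution (s, t) = (92229, -24681).
The general solution is s = 92229 + 624k, t = -24681 − 167k; taking k = -147 gives the smaller pair s = 501, t = -132.
Indeed 167·501 + 624·(-132) = 83667 − 82368 = 1299.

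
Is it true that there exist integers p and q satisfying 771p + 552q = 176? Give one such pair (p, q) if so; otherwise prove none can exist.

No, no such integers exist.

gcd(771, 552) = 3, so every integer of the form 771p + 552q is a multiple of 3.
But 176 = 3·58 + 2, so 3 ∤ 176.
So the equation is unsolvable over ℤ.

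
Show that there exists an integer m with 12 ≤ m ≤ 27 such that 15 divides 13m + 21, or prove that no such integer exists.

m = 18

m = 18 works, since 13·18 + 21 = 255 = 17·15.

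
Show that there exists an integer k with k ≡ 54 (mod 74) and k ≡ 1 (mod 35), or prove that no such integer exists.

Since 74 and 35 share no common factor, CRT says the pair of congruences has a solution (unique mod 2590).
Any solution of the first congruence is k = 54 + 74t; substituting into the second, 74t ≡ 1 − 54 ≡ 17 (mod 35).
74 ≡ 4 (mod 35), so this reads 4t ≡ 17 (mod 35). Invert 4 mod 35 by the Euclidean algorithm: 35 = 8·4 + 3, 4 = 1·3 + 1, 3 = 3·1 + 0; back-substituting, 1 = 4 − 1·3 = 4 − (35 − 8·4) = −35 + 9·4. Hence 4·9 ≡ 1, so 4⁻¹ ≡ 9 (mod 35).
Therefore t ≡ 9·17 = 153 ≡ 13 (mod 35).
With t = 13: k = 54 + 74·13 = 1016.
Verify: 1016 = 13·74 + 54 and 1016 = 29·35 + 1. ✓

k = 1016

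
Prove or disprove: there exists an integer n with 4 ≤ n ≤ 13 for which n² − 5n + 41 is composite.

At n = 7: 7² − 5·7 + 41 = 55 = 5·11, which is composite.

n = 7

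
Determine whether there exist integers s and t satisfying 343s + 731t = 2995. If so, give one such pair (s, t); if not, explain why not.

s = 273, t = -124

343 and 731 are coprime, so 343s + 731t ranges over all of ℤ.
Euclidean algorithm: 731 = 2·343 + 45, 343 = 7·45 + 28, 45 = 1·28 + 17, 28 = 1·17 + 11, 17 = 1·11 + 6, 11 = 1·6 + 5, 6 = 1·5 + 1, 5 = 5·1 + 0.
Working back up the chain: 1 = 6 − 1·5 = 6 − (11 − 1·6) = −11 + 2·6 = −11 + 2·(17 − 1·11) = 2·17 − 3·11 = 2·17 − 3·(28 − 1·17) = −3·28 + 5·17 = −3·28 + 5·(45 − 1·28) = 5·45 − 8·28 = 5·45 − 8·(343 − 7·45) = −8·343 + 61·45 = −8·343 + 61·(731 − 2·343) = 61·731 − 130·343. So 343·(-130) + 731·61 = 1.
Multiplying through by 2995: s = (-130)·2995 = -389350, t = 61·2995 = 182695 is a solution.
Shifting by a multiple of (731, −343) keeps it a solution: s = -389350 + 533·731 = 273, t = 182695 − 533·343 = -124.
Indeed 343·273 + 731·(-124) = 93639 − 90644 = 2995.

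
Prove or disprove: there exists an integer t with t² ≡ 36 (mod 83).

t = 77 works: 77² = 5929, and 5929 − 36 = 5893 = 71·83.

t = 77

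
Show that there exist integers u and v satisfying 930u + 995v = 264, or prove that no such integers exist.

Any value of 930u + 995v is a multiple of gcd(930, 995) = 5.
But 264 is not a multiple of 5 (it leaves remainder 4).
Hence no integers u, v satisfy the equation.

No, no such integers exist.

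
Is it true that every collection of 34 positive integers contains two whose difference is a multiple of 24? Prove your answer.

True.

There are exactly 24 possible remainders on division by 24.
Placing 34 integers into 24 classes, some class receives at least two — say a and b.
Equal remainders mean a − b ≡ 0 (mod 24), so 24 divides their difference.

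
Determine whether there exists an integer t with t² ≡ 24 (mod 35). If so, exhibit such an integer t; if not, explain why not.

Since 7 ∣ 35, a solution of t² ≡ 24 (mod 35) would also satisfy t² ≡ 24 ≡ 3 (mod 7).
Squares mod 7 repeat after t = 3 (as (−t)² = t²); for t = 0..3 they are 0, 1, 4, 2.
The set of squares mod 7 is therefore {0, 1, 2, 4}, which does not contain 3.
Hence no integer t has t² ≡ 24 (mod 35).

There is no such integer.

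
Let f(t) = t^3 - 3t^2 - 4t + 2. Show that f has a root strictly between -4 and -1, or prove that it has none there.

Such a root exists.

f(-4) = -94 and f(-1) = 2, which have opposite signs.
Since f is a polynomial it is continuous on [-4, -1].
By the Intermediate Value Theorem f must vanish at some point of (-4, -1).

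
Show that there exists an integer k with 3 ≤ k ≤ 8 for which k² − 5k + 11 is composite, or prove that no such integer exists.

At k = 7: 7² − 5·7 + 11 = 25 = 5·5, which is composite.

k = 7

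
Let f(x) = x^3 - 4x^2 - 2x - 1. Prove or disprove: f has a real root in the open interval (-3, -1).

No such root exists.

f(-3) = -58 and f(-1) = -4, both negative, so a sign-change argument is unavailable; we show f keeps this sign on the whole interval.
Shift to the endpoint -1: with x = -1 − u (0 < u < 2), one computes f(-1 − u) = -u^3 - 7u^2 - 9u - 4.
All 4 nonzero coefficients of this polynomial in u are negative; hence for u > 0 the value is a sum of negative terms (the constant -4 among them).
Therefore f(x) < 0 throughout (-3, -1), and f has no zero there.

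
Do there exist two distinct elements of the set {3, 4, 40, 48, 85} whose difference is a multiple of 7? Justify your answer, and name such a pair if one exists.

No such pair exists.

Reduce each element modulo 7: 3↦3, 4↦4, 40↦5, 48↦6, 85↦1.
No residue repeats among the 5 elements, so no pair has difference ≡ 0 (mod 7).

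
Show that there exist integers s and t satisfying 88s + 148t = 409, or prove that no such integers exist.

Both 88 and 148 are divisible by gcd(88, 148) = 4, hence so is any combination 88s + 148t.
However 409 leaves remainder 1 on division by 4.
So the equation is unsolvable over ℤ.

There are no such integers.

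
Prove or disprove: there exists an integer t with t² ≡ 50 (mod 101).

There is no such integer.

101 is prime, so by Euler's criterion 50 is a square mod 101 iff 50^((101−1)/2) = 50^50 ≡ 1 (mod 101).
Squaring successively (mod 101): 50^2 = 2500 ≡ 76; 50^4 ≡ 76² = 5776 ≡ 19; 50^8 ≡ 19² = 361 ≡ 58; 50^16 ≡ 58² = 3364 ≡ 31; 50^32 ≡ 31² = 961 ≡ 52.
Since 50 = 32 + 16 + 2, 50^50 ≡ 52 · 31 · 76; multiplying out mod 101: 52·31 = 1612 ≡ 97, then 97·76 = 7372 ≡ 100. Thus 50^50 ≡ 100 ≡ −1 (mod 101).
The value −1 means 50 is a non-residue modulo 101, so t² ≡ 50 (mod 101) is impossible.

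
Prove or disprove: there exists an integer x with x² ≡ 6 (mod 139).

x = 80

Take x = 80. Then 80² = 6400 = 46·139 + 6, so 80² ≡ 6 (mod 139).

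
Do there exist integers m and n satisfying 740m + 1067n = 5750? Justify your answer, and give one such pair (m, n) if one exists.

740 and 1067 are coprime, so 740m + 1067n ranges over all of ℤ.
Euclidean algorithm: 1067 = 1·740 + 327, 740 = 2·327 + 86, 327 = 3·86 + 69, 86 = 1·69 + 17, 69 = 4·17 + 1, 17 = 17·1 + 0.
Unwinding: 1 = 69 − 4·17 = 69 − 4·(86 − 1·69) = −4·86 + 5·69 = −4·86 + 5·(327 − 3·86) = 5·327 − 19·86 = 5·327 − 19·(740 − 2·327) = −19·740 + 43·327 = −19·740 + 43·(1067 − 1·740) = 43·1067 − 62·740, i.e. 740·(-62) + 1067·43 = 1.
Scaling by 5750 gives the particular solution (m, n) = (-356500, 247250).
Adding 335·1067 to m and subtracting 335·740 from n gives the tidier solution (945, -650).
Check: 740·945 + 1067·(-650) = 699300 − 693550 = 5750. ✓

m = 945, n = -650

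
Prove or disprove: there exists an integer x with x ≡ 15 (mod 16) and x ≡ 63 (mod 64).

The moduli are not coprime: gcd(16, 64) = 16. Compatibility requires 16 ∣ (63 − 15) = 48, which holds, so solutions exist.
Step through x = 15, 15 + 16, 15 + 2·16, …: the values 15, 31, 47, 63 reduce mod 64 to 15, 31, 47, 63. The value 63 hits 63.
Verify: 63 = 3·16 + 15 and 63 = 0·64 + 63. ✓

x = 63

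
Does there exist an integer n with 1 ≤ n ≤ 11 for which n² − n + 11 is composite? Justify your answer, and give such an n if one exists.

n = 11

At n = 11: 11² − 11 + 11 = 121 = 11·11, which is composite.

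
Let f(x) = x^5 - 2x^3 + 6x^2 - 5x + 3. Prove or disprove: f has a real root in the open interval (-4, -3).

f(-4) = -777 and f(-3) = -117, both negative, so a sign-change argument is unavailable; we show f keeps this sign on the whole interval.
Substitute x = -3 − u, where 0 < u < 1 on the interval. Expanding, f(-3 − u) = -u^5 - 15u^4 - 88u^3 - 246u^2 - 310u - 117.
All 6 nonzero coefficients of this polynomial in u are negative; hence for u > 0 the value is a sum of negative terms (the constant -117 among them).
Therefore f(x) < 0 throughout (-4, -3), and f has no zero there.

No.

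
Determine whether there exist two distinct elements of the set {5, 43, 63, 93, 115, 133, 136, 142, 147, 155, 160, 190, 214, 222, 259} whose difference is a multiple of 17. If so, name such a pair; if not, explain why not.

Two integers differ by a multiple of 17 exactly when they have the same residue mod 17. The residues are 5↦5, 43↦9, 63↦12, 93↦8, 115↦13, 133↦14, 136↦0, 142↦6, 147↦11, 155↦2, 160↦7, 190↦3, 214↦10, 222↦1, 259↦4.
No residue repeats among the 15 elements, so no pair has difference ≡ 0 (mod 17).

No, no such pair exists.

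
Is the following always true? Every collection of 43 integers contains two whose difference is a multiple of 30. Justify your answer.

Partition the integers by their residue mod 30; there are 30 classes.
With 43 integers and only 30 classes, the pigeonhole principle forces two of them, say a and b, into the same class.
Equal remainders mean a − b ≡ 0 (mod 30), so 30 divides their difference.

Yes, this is always true.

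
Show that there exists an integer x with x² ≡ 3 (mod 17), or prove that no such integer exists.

Since (17 − x)² ≡ x² (mod 17), it suffices to square x = 0, 1, …, 8: the residues are 0, 1, 4, 9, 16, 8, 2, 15, 13.
The set of squares mod 17 is therefore {0, 1, 2, 4, 8, 9, 13, 15, 16}, which does not contain 3.
Hence no integer x has x² ≡ 3 (mod 17).

No such integer exists.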